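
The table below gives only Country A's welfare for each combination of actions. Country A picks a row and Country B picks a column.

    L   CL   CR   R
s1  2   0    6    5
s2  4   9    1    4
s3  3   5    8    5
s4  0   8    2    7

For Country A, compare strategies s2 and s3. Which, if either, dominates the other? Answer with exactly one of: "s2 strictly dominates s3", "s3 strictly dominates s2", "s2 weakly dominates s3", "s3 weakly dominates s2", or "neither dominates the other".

neither dominates the other

Compare s2 to s3 across each choice by Country B: L: 4>3, CL: 9>5, CR: 1<8, R: 4<5.
s2 does better at L, CL but worse at CR, R; neither strategy dominates the other.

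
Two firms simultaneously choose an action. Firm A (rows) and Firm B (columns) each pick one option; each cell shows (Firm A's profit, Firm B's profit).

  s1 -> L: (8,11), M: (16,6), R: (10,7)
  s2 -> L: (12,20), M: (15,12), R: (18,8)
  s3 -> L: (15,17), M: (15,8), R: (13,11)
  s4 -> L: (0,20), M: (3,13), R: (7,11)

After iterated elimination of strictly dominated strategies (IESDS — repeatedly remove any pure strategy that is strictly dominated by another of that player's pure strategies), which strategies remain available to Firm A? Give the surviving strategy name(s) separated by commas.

s3

Firm A's strategy s4 is strictly dominated by s1 (L: 8>0, M: 16>3, R: 10>7) and is removed.
Firm B's strategy M is strictly dominated by L (s1: 11>6, s2: 20>12, s3: 17>8) and is removed.
For Firm A, s2 strictly dominates s1 on the remaining columns (L: 12>8, R: 18>10); eliminate s1.
Column R is eliminated: L beats it against every remaining row (s2: 20>8, s3: 17>11).
Row s2 is eliminated: s3 beats it against every remaining column (L: 15>12).
Among the remaining strategies, none is strictly dominated by another pure strategy of the same player, so the elimination stops.
Surviving strategies — Firm A: {s3}; Firm B: {L}.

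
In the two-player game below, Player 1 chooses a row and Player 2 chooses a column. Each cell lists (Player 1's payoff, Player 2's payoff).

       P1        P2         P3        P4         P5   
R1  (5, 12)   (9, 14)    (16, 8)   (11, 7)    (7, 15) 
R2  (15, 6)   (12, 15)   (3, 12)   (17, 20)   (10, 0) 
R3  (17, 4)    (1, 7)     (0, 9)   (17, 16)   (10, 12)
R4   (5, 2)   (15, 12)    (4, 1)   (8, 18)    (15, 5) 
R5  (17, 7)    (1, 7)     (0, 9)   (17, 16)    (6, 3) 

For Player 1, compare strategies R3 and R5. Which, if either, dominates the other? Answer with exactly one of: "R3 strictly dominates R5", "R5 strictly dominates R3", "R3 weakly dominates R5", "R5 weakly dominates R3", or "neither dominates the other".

Compare R3 to R5 across each choice by Player 2: P1: 17=17, P2: 1=1, P3: 0=0, P4: 17=17, P5: 10>6.
R3 is at least as good everywhere and strictly better somewhere (tied only at P1, P2, P3, P4), so R3 weakly but not strictly dominates R5.

R3 weakly dominates R5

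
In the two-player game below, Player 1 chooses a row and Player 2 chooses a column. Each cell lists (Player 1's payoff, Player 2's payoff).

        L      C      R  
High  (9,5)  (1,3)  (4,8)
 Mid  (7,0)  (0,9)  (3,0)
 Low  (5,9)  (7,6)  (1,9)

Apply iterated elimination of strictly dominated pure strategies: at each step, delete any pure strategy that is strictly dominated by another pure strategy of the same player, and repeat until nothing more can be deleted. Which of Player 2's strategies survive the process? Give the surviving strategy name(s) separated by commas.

Player 1's strategy Mid is strictly dominated by High (L: 9>7, C: 1>0, R: 4>3) and is removed.
Column C is eliminated: L beats it against every remaining row (High: 5>3, Low: 9>6).
Row Low is eliminated: High beats it against every remaining column (L: 9>5, R: 4>1).
For Player 2, R strictly dominates L on the remaining rows (High: 8>5); eliminate L.
Among the remaining strategies, none is strictly dominated by another pure strategy of the same player, so the elimination stops.
Surviving strategies — Player 1: {High}; Player 2: {R}.

R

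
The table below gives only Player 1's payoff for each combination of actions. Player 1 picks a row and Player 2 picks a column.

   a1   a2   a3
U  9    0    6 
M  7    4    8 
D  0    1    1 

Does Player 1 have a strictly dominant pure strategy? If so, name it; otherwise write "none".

U fails to dominate M at a2 (0<4).
M fails to dominate U at a1 (7<9).
D fails to dominate U at a1 (0<9).
No single strategy dominates all the others.

none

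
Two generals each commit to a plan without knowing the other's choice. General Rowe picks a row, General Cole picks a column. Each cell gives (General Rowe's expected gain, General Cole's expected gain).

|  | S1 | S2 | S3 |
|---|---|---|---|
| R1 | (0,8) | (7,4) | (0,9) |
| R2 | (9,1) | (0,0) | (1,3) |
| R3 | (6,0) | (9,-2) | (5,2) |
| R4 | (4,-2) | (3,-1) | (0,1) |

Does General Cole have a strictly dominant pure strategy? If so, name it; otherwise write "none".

S3 vs S1: R1: 9>8, R2: 3>1, R3: 2>0, R4: 1>-2.
S3 vs S2: R1: 9>4, R2: 3>0, R3: 2>-2, R4: 1>-1.
S3 strictly beats every other strategy against every opponent action, so it is strictly dominant.

S3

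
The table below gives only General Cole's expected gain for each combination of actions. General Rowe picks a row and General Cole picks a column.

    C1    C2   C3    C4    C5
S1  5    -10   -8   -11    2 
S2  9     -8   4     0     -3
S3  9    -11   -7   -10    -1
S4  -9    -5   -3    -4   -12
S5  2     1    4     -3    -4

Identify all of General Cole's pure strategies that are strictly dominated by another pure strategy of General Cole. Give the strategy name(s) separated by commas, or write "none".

C2, C4, C5

C1 is not dominated — it holds its own against C2 at S1 (5>-10); C3 at S1 (5>-8); C4 at S1 (5>-11); C5 at S1 (5>2).
C2 is strictly dominated by C3 (S1: -8>-10, S2: 4>-8, S3: -7>-11, S4: -3>-5, S5: 4>1).
C3 is not dominated — it holds its own against C1 at S4 (-3>-9); C2 at S1 (-8>-10); C4 at S1 (-8>-11); C5 at S2 (4>-3).
C3 strictly dominates C4 — S1: -8>-11, S2: 4>0, S3: -7>-10, S4: -3>-4, S5: 4>-3.
C5: dominated, since C1 does at least as well everywhere (S1: 5>2, S2: 9>-3, S3: 9>-1, S4: -9>-12, S5: 2>-4).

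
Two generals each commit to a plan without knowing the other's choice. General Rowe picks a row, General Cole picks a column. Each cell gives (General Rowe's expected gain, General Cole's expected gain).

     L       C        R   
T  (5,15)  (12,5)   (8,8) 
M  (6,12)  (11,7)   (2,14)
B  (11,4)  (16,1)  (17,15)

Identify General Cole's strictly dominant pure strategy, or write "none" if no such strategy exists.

L fails to dominate R at M (12<14).
C fails to dominate L at T (5<15).
R fails to dominate L at T (8<15).
No single strategy dominates all the others.

none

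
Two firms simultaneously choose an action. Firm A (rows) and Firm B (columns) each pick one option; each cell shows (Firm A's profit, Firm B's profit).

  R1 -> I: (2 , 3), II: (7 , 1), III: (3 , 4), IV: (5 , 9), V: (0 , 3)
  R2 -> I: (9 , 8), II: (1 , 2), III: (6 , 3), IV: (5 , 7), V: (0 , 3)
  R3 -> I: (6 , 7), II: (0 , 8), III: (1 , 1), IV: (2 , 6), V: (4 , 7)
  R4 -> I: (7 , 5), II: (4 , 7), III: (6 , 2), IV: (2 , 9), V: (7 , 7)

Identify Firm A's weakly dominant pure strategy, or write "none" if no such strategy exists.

R1 fails to dominate R2 at I (2<9).
R2 fails to dominate R1 at II (1<7).
R3 fails to dominate R1 at II (0<7).
R4 fails to dominate R1 at II (4<7).
No single strategy dominates all the others.

none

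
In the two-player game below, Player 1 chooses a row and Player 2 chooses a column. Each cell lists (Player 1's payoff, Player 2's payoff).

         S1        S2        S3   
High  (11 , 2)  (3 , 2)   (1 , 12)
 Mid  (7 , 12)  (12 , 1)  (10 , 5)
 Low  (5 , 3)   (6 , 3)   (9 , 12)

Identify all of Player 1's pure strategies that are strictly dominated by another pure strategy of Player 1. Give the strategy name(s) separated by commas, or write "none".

Low

High is not dominated — it holds its own against Mid at S1 (11>7); Low at S1 (11>5).
Mid is not dominated — it holds its own against High at S2 (12>3); Low at S1 (7>5).
Mid strictly dominates Low — S1: 7>5, S2: 12>6, S3: 10>9.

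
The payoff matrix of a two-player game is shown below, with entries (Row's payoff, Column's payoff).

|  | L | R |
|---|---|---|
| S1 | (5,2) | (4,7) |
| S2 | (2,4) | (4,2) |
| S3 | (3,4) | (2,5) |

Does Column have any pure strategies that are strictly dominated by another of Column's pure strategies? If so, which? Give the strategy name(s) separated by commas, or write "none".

none

L is not dominated — it holds its own against R at S2 (4>2).
R is not dominated — it holds its own against L at S1 (7>2).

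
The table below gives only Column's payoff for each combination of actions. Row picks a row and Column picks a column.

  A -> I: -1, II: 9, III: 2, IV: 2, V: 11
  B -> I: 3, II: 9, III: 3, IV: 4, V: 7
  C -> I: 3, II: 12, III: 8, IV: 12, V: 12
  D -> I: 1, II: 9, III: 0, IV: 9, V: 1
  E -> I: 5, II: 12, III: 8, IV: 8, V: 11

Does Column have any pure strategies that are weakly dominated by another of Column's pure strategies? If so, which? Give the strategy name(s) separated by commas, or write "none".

II weakly dominates I — A: 9>-1, B: 9>3, C: 12>3, D: 9>1, E: 12>5.
II is not dominated — it holds its own against I at A (9>-1); III at A (9>2); IV at A (9>2); V at B (9>7).
III: dominated, since II does at least as well everywhere (A: 9>2, B: 9>3, C: 12>8, D: 9>0, E: 12>8).
IV is weakly dominated by II (A: 9>2, B: 9>4, C: 12=12, D: 9=9, E: 12>8).
V: no other strategy beats it everywhere (I at A (11>-1); II at A (11>9); III at A (11>2); IV at A (11>2)).

I, III, IV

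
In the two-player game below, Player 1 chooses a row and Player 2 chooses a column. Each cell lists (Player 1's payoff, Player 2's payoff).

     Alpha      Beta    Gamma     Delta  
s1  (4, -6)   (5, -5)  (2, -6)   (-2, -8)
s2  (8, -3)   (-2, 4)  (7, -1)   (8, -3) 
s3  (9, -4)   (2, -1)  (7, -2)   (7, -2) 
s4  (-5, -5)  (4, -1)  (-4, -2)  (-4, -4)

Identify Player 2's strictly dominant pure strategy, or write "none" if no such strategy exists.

Beta

Beta vs Alpha: s1: -5>-6, s2: 4>-3, s3: -1>-4, s4: -1>-5.
Beta vs Gamma: s1: -5>-6, s2: 4>-1, s3: -1>-2, s4: -1>-2.
Beta vs Delta: s1: -5>-8, s2: 4>-3, s3: -1>-2, s4: -1>-4.
Beta strictly beats every other strategy against every opponent action, so it is strictly dominant.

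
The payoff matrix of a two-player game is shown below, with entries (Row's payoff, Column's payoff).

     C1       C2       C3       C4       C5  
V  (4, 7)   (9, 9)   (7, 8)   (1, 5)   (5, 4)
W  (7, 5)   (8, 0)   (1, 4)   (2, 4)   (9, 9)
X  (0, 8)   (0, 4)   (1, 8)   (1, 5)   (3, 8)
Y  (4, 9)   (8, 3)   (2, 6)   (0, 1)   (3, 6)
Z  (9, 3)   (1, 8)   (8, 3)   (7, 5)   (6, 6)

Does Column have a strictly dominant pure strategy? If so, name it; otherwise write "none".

none

C1 fails to dominate C2 at V (7<9).
C2 fails to dominate C1 at W (0<5).
C3 fails to dominate C1 at W (4<5).
C4 fails to dominate C1 at V (5<7).
C5 fails to dominate C1 at V (4<7).
No single strategy dominates all the others.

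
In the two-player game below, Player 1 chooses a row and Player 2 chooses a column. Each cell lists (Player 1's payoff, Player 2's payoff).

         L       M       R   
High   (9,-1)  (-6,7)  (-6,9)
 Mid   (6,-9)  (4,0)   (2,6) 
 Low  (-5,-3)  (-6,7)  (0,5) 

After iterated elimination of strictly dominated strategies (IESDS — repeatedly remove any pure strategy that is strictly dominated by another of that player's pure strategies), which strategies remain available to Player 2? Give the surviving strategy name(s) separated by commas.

R

Row Low is eliminated: Mid beats it against every remaining column (L: 6>-5, M: 4>-6, R: 2>0).
Column L is eliminated: M beats it against every remaining row (High: 7>-1, Mid: 0>-9).
For Player 1, Mid strictly dominates High on the remaining columns (M: 4>-6, R: 2>-6); eliminate High.
Player 2's strategy M is strictly dominated by R (Mid: 6>0) and is removed.
Among the remaining strategies, none is strictly dominated by another pure strategy of the same player, so the elimination stops.
Surviving strategies — Player 1: {Mid}; Player 2: {R}.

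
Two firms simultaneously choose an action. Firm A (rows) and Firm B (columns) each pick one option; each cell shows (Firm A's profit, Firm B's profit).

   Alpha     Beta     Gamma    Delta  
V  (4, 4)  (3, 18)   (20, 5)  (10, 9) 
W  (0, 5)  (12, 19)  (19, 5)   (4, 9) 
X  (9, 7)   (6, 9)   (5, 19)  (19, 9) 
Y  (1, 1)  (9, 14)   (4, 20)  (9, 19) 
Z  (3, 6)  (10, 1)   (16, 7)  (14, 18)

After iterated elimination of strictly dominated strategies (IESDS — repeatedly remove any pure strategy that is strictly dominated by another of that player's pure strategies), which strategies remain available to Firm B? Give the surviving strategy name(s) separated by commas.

Firm A's strategy Y is strictly dominated by Z (Alpha: 3>1, Beta: 10>9, Gamma: 16>4, Delta: 14>9) and is removed.
For Firm B, Delta strictly dominates Alpha on the remaining rows (V: 9>4, W: 9>5, X: 9>7, Z: 18>6); eliminate Alpha.
Among the remaining strategies, none is strictly dominated by another pure strategy of the same player, so the elimination stops.
Surviving strategies — Firm A: {V, W, X, Z}; Firm B: {Beta, Gamma, Delta}.

Beta, Gamma, Delta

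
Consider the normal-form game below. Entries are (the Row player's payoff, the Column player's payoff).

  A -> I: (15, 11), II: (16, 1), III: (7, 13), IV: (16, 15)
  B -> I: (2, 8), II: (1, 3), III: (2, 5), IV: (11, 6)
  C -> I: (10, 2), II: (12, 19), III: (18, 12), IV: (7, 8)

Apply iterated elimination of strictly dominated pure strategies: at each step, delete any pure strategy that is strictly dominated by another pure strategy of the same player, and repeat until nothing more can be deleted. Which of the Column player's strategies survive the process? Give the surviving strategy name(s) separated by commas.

II, III, IV

For the Row player, A strictly dominates B on the remaining columns (I: 15>2, II: 16>1, III: 7>2, IV: 16>11); eliminate B.
The Column player's strategy I is strictly dominated by III (A: 13>11, C: 12>2) and is removed.
Among the remaining strategies, none is strictly dominated by another pure strategy of the same player, so the elimination stops.
Surviving strategies — the Row player: {A, C}; the Column player: {II, III, IV}.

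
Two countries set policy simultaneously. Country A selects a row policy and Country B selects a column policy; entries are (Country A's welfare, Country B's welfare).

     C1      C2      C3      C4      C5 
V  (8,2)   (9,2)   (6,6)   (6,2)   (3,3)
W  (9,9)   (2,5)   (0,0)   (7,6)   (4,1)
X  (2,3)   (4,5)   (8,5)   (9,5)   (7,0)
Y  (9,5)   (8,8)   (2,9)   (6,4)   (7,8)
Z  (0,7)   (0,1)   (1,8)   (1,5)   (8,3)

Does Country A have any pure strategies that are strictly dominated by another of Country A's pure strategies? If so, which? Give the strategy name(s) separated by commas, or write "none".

none

V is not dominated — it holds its own against W at C2 (9>2); X at C1 (8>2); Y at C2 (9>8); Z at C1 (8>0).
W is not dominated — it holds its own against V at C1 (9>8); X at C1 (9>2); Y at C1 (9=9); Z at C1 (9>0).
Nothing dominates X: V at C3 (8>6); W at C2 (4>2); Y at C3 (8>2); Z at C1 (2>0).
Nothing dominates Y: V at C1 (9>8); W at C1 (9=9); X at C1 (9>2); Z at C1 (9>0).
Z is not dominated — it holds its own against V at C5 (8>3); W at C3 (1>0); X at C5 (8>7); Y at C5 (8>7).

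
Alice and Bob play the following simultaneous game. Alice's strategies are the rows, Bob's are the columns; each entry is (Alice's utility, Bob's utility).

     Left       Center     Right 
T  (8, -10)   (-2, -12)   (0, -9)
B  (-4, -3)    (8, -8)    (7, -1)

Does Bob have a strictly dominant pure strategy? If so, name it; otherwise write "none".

Right

Right vs Left: T: -9>-10, B: -1>-3.
Right vs Center: T: -9>-12, B: -1>-8.
Right strictly beats every other strategy against every opponent action, so it is strictly dominant.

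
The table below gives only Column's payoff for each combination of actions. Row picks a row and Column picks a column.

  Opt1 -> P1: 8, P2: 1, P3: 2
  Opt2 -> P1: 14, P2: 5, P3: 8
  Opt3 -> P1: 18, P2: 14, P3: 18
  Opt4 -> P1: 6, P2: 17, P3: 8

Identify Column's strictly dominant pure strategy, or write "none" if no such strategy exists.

P1 fails to dominate P2 at Opt4 (6<17).
P2 fails to dominate P1 at Opt1 (1<8).
P3 fails to dominate P1 at Opt1 (2<8).
No single strategy dominates all the others.

none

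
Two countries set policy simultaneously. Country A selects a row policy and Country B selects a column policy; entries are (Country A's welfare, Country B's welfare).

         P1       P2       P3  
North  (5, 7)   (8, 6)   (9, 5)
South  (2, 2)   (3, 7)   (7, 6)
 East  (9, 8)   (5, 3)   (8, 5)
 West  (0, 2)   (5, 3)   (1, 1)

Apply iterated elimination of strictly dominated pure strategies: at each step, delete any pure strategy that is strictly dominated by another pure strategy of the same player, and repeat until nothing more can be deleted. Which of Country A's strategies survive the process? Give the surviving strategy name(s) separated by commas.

Row South is eliminated: North beats it against every remaining column (P1: 5>2, P2: 8>3, P3: 9>7).
Country A's strategy West is strictly dominated by North (P1: 5>0, P2: 8>5, P3: 9>1) and is removed.
Country B's strategy P2 is strictly dominated by P1 (North: 7>6, East: 8>3) and is removed.
Column P3 is eliminated: P1 beats it against every remaining row (North: 7>5, East: 8>5).
Row North is eliminated: East beats it against every remaining column (P1: 9>5).
Among the remaining strategies, none is strictly dominated by another pure strategy of the same player, so the elimination stops.
Surviving strategies — Country A: {East}; Country B: {P1}.

East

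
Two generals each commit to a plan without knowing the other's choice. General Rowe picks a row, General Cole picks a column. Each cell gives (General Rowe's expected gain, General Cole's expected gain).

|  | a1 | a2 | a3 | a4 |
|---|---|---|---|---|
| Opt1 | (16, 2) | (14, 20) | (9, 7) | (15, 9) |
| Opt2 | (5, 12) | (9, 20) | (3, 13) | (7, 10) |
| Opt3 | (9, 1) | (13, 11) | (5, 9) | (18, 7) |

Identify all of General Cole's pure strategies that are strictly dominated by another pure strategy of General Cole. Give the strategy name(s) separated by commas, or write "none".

a1, a3, a4

a1: dominated, since a2 does at least as well everywhere (Opt1: 20>2, Opt2: 20>12, Opt3: 11>1).
Nothing dominates a2: a1 at Opt1 (20>2); a3 at Opt1 (20>7); a4 at Opt1 (20>9).
a3 is strictly dominated by a2 (Opt1: 20>7, Opt2: 20>13, Opt3: 11>9).
a2 strictly dominates a4 — Opt1: 20>9, Opt2: 20>10, Opt3: 11>7.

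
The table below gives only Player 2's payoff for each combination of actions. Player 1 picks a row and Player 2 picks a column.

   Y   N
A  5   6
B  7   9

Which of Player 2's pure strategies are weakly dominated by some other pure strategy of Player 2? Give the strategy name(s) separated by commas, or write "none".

Y: dominated, since N does at least as well everywhere (A: 6>5, B: 9>7).
N is not dominated — it holds its own against Y at A (6>5).

Y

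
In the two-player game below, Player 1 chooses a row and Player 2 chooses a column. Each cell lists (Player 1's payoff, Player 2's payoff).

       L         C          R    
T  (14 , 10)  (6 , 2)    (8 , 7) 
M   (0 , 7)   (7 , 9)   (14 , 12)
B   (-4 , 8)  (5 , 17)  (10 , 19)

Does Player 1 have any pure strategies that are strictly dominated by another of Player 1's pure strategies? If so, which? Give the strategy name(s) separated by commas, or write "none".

B

T: no other strategy beats it everywhere (M at L (14>0); B at L (14>-4)).
Nothing dominates M: T at C (7>6); B at L (0>-4).
M strictly dominates B — L: 0>-4, C: 7>5, R: 14>10.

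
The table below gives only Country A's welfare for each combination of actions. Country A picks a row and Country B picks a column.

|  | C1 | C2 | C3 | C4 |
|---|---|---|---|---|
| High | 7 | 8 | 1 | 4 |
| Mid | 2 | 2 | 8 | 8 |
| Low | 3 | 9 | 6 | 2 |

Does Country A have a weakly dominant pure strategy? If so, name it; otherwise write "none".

High fails to dominate Mid at C3 (1<8).
Mid fails to dominate High at C1 (2<7).
Low fails to dominate High at C1 (3<7).
No single strategy dominates all the others.

none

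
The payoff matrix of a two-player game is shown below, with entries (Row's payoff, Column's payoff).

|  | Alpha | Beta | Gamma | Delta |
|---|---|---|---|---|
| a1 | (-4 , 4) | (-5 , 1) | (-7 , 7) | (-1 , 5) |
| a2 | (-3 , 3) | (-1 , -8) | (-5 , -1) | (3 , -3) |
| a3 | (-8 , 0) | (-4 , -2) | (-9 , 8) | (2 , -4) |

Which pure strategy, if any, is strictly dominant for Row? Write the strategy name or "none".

a2

a2 vs a1: Alpha: -3>-4, Beta: -1>-5, Gamma: -5>-7, Delta: 3>-1.
a2 vs a3: Alpha: -3>-8, Beta: -1>-4, Gamma: -5>-9, Delta: 3>2.
a2 strictly beats every other strategy against every opponent action, so it is strictly dominant.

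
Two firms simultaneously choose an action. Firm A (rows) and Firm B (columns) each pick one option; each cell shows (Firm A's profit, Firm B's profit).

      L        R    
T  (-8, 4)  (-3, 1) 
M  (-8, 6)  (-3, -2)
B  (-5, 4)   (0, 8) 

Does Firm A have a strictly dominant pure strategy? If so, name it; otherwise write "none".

B vs T: L: -5>-8, R: 0>-3.
B vs M: L: -5>-8, R: 0>-3.
B strictly beats every other strategy against every opponent action, so it is strictly dominant.

B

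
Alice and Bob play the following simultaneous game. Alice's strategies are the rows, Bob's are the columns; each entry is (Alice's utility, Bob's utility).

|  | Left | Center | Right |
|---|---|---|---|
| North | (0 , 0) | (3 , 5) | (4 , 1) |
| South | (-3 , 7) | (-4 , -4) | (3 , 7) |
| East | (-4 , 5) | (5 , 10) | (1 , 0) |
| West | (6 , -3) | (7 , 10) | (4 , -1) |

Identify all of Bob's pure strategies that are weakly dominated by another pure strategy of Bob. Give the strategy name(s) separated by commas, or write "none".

none

Left is not dominated — it holds its own against Center at South (7>-4); Right at East (5>0).
Nothing dominates Center: Left at North (5>0); Right at North (5>1).
Right is not dominated — it holds its own against Left at North (1>0); Center at South (7>-4).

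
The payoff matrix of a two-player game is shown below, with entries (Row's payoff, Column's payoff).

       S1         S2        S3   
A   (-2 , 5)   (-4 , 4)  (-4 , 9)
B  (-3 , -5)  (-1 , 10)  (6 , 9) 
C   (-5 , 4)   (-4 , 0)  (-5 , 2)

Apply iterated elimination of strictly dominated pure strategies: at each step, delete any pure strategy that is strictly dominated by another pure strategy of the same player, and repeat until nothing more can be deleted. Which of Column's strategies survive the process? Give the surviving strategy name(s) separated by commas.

Row C is eliminated: B beats it against every remaining column (S1: -3>-5, S2: -1>-4, S3: 6>-5).
Column's strategy S1 is strictly dominated by S3 (A: 9>5, B: 9>-5) and is removed.
Row's strategy A is strictly dominated by B (S2: -1>-4, S3: 6>-4) and is removed.
For Column, S2 strictly dominates S3 on the remaining rows (B: 10>9); eliminate S3.
Among the remaining strategies, none is strictly dominated by another pure strategy of the same player, so the elimination stops.
Surviving strategies — Row: {B}; Column: {S2}.

S2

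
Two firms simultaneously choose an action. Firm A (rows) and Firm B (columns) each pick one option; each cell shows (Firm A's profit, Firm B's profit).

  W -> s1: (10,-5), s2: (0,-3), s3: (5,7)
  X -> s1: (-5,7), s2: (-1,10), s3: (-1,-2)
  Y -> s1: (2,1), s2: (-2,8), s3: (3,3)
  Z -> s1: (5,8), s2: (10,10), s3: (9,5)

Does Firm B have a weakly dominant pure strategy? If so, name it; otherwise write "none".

none

s1 fails to dominate s2 at W (-5<-3).
s2 fails to dominate s3 at W (-3<7).
s3 fails to dominate s1 at X (-2<7).
No single strategy dominates all the others.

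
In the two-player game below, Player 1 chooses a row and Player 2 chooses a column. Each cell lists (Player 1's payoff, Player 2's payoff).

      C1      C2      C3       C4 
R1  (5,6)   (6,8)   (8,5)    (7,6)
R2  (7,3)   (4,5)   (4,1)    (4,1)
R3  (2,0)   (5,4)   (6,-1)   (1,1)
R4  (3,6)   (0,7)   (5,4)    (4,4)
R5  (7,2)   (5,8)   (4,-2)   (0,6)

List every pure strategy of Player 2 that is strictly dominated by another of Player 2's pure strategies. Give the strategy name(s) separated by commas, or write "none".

C2 strictly dominates C1 — R1: 8>6, R2: 5>3, R3: 4>0, R4: 7>6, R5: 8>2.
C2 is not dominated — it holds its own against C1 at R1 (8>6); C3 at R1 (8>5); C4 at R1 (8>6).
C3: dominated, since C1 does at least as well everywhere (R1: 6>5, R2: 3>1, R3: 0>-1, R4: 6>4, R5: 2>-2).
C4: dominated, since C2 does at least as well everywhere (R1: 8>6, R2: 5>1, R3: 4>1, R4: 7>4, R5: 8>6).

C1, C3, C4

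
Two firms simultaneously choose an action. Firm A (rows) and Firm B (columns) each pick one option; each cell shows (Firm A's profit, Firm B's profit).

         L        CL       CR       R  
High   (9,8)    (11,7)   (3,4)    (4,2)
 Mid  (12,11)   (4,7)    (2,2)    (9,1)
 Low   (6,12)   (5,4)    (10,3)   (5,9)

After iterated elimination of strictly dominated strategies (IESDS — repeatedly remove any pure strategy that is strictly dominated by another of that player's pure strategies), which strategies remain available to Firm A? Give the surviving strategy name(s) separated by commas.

Firm B's strategy CL is strictly dominated by L (High: 8>7, Mid: 11>7, Low: 12>4) and is removed.
For Firm B, L strictly dominates CR on the remaining rows (High: 8>4, Mid: 11>2, Low: 12>3); eliminate CR.
For Firm A, Mid strictly dominates High on the remaining columns (L: 12>9, R: 9>4); eliminate High.
Firm A's strategy Low is strictly dominated by Mid (L: 12>6, R: 9>5) and is removed.
Column R is eliminated: L beats it against every remaining row (Mid: 11>1).
Among the remaining strategies, none is strictly dominated by another pure strategy of the same player, so the elimination stops.
Surviving strategies — Firm A: {Mid}; Firm B: {L}.

Mid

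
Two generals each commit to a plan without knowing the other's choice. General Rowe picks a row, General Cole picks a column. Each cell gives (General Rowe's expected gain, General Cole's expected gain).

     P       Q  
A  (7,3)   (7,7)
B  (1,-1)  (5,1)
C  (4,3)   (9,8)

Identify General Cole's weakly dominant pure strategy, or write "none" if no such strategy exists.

Q

Q vs P: A: 7>3, B: 1>-1, C: 8>3.
Q is at least as good as every other strategy against every opponent action, so it is weakly dominant.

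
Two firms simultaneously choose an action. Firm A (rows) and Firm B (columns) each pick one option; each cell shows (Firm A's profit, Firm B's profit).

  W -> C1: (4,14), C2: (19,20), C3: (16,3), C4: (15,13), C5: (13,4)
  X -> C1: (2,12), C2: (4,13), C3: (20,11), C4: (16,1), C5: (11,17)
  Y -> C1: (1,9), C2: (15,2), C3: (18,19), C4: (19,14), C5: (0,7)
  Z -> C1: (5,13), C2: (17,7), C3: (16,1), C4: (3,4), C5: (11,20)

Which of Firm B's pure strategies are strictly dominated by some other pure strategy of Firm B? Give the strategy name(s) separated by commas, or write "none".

none

C1: no other strategy beats it everywhere (C2 at Y (9>2); C3 at W (14>3); C4 at W (14>13); C5 at W (14>4)).
C2: no other strategy beats it everywhere (C1 at W (20>14); C3 at W (20>3); C4 at W (20>13); C5 at W (20>4)).
Nothing dominates C3: C1 at Y (19>9); C2 at Y (19>2); C4 at X (11>1); C5 at Y (19>7).
C4 is not dominated — it holds its own against C1 at Y (14>9); C2 at Y (14>2); C3 at W (13>3); C5 at W (13>4).
C5 is not dominated — it holds its own against C1 at X (17>12); C2 at X (17>13); C3 at W (4>3); C4 at X (17>1).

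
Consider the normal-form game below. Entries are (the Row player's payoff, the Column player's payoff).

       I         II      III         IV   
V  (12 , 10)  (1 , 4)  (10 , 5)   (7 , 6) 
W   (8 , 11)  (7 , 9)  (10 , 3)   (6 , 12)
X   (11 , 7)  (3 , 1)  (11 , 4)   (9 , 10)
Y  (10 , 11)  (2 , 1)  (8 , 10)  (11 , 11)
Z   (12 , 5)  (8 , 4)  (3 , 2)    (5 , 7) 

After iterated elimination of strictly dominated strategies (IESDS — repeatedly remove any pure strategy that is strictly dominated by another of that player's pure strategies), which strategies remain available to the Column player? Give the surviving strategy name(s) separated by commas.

I, IV

Column II is eliminated: I beats it against every remaining row (V: 10>4, W: 11>9, X: 7>1, Y: 11>1, Z: 5>4).
For the Row player, X strictly dominates W on the remaining columns (I: 11>8, III: 11>10, IV: 9>6); eliminate W.
The Column player's strategy III is strictly dominated by I (V: 10>5, X: 7>4, Y: 11>10, Z: 5>2) and is removed.
Among the remaining strategies, none is strictly dominated by another pure strategy of the same player, so the elimination stops.
Surviving strategies — the Row player: {V, X, Y, Z}; the Column player: {I, IV}.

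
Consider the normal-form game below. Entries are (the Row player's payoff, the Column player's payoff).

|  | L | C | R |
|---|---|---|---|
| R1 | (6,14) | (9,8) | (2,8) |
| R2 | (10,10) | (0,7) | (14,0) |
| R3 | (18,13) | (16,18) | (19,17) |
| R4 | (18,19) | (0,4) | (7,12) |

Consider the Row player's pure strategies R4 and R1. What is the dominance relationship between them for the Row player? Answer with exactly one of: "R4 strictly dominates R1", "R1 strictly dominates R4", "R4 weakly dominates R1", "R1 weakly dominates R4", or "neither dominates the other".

neither dominates the other

Compare R4 to R1 across every action of the Column player: L: 18>6, C: 0<9, R: 7>2.
R4 does better at L, R but worse at C; neither strategy dominates the other.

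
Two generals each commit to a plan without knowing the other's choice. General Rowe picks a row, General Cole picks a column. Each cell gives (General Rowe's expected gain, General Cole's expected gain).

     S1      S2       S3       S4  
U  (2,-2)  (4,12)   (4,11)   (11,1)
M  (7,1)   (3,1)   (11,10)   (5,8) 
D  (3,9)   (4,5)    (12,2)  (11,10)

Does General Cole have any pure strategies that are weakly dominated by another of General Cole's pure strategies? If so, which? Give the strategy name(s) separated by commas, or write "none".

S1

S1: dominated, since S4 does at least as well everywhere (U: 1>-2, M: 8>1, D: 10>9).
Nothing dominates S2: S1 at U (12>-2); S3 at U (12>11); S4 at U (12>1).
S3: no other strategy beats it everywhere (S1 at U (11>-2); S2 at M (10>1); S4 at U (11>1)).
Nothing dominates S4: S1 at U (1>-2); S2 at M (8>1); S3 at D (10>2).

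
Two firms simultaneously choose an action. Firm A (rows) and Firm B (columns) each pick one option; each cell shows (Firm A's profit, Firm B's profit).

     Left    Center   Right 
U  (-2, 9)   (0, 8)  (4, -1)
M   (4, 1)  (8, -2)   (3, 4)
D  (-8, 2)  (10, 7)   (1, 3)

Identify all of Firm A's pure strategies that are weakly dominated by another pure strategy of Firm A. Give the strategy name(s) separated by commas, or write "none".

none

Nothing dominates U: M at Right (4>3); D at Left (-2>-8).
Nothing dominates M: U at Left (4>-2); D at Left (4>-8).
Nothing dominates D: U at Center (10>0); M at Center (10>8).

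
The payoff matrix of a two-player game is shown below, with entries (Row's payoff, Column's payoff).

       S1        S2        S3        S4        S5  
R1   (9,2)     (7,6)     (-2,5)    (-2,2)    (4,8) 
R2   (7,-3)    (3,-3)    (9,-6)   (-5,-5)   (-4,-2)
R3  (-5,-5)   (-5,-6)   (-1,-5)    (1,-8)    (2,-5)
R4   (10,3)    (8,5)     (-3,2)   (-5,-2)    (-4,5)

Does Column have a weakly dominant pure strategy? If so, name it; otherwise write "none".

S5 vs S1: R1: 8>2, R2: -2>-3, R3: -5=-5, R4: 5>3.
S5 vs S2: R1: 8>6, R2: -2>-3, R3: -5>-6, R4: 5=5.
S5 vs S3: R1: 8>5, R2: -2>-6, R3: -5=-5, R4: 5>2.
S5 vs S4: R1: 8>2, R2: -2>-5, R3: -5>-8, R4: 5>-2.
S5 is at least as good as every other strategy against every opponent action, so it is weakly dominant.

S5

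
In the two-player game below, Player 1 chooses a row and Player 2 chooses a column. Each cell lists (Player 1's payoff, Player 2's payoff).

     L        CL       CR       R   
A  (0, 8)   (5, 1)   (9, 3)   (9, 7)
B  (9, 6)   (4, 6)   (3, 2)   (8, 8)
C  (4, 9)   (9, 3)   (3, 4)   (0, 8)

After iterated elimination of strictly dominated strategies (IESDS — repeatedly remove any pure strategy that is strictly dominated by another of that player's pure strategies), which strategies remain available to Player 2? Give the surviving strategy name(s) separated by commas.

Column CL is eliminated: R beats it against every remaining row (A: 7>1, B: 8>6, C: 8>3).
Column CR is eliminated: L beats it against every remaining row (A: 8>3, B: 6>2, C: 9>4).
Player 1's strategy C is strictly dominated by B (L: 9>4, R: 8>0) and is removed.
Among the remaining strategies, none is strictly dominated by another pure strategy of the same player, so the elimination stops.
Surviving strategies — Player 1: {A, B}; Player 2: {L, R}.

L, R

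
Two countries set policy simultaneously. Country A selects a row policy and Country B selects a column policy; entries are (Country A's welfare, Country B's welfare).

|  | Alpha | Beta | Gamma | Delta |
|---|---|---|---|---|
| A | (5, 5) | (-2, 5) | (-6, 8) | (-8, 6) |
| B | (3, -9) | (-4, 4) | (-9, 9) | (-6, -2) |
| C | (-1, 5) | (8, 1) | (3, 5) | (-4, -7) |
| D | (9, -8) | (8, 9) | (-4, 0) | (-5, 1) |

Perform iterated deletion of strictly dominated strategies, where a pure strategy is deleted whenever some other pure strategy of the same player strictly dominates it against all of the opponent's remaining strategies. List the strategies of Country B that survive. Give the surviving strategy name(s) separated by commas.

Row A is eliminated: D beats it against every remaining column (Alpha: 9>5, Beta: 8>-2, Gamma: -4>-6, Delta: -5>-8).
Country A's strategy B is strictly dominated by D (Alpha: 9>3, Beta: 8>-4, Gamma: -4>-9, Delta: -5>-6) and is removed.
For Country B, Beta strictly dominates Delta on the remaining rows (C: 1>-7, D: 9>1); eliminate Delta.
Among the remaining strategies, none is strictly dominated by another pure strategy of the same player, so the elimination stops.
Surviving strategies — Country A: {C, D}; Country B: {Alpha, Beta, Gamma}.

Alpha, Beta, Gamma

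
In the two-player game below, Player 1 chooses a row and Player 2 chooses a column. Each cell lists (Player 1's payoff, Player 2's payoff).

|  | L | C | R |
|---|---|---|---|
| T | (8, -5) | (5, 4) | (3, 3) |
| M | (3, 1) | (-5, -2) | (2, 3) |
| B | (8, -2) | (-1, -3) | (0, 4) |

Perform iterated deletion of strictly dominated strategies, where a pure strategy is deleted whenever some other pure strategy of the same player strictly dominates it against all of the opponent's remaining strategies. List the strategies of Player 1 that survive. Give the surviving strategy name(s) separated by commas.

For Player 1, T strictly dominates M on the remaining columns (L: 8>3, C: 5>-5, R: 3>2); eliminate M.
Column L is eliminated: R beats it against every remaining row (T: 3>-5, B: 4>-2).
Row B is eliminated: T beats it against every remaining column (C: 5>-1, R: 3>0).
Player 2's strategy R is strictly dominated by C (T: 4>3) and is removed.
Among the remaining strategies, none is strictly dominated by another pure strategy of the same player, so the elimination stops.
Surviving strategies — Player 1: {T}; Player 2: {C}.

T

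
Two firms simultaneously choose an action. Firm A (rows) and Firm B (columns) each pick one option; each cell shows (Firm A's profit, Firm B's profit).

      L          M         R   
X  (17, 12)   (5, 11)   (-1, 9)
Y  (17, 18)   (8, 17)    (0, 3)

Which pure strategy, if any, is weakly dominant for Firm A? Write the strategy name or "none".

Y vs X: L: 17=17, M: 8>5, R: 0>-1.
Y is at least as good as every other strategy against every opponent action, so it is weakly dominant.

Y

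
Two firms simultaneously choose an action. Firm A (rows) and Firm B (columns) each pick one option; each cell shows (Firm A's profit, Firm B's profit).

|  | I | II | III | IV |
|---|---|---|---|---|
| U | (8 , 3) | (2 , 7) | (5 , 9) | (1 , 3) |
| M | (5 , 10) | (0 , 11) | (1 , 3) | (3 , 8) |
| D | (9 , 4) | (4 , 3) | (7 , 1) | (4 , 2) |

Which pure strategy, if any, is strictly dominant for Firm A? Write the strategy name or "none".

D

D vs U: I: 9>8, II: 4>2, III: 7>5, IV: 4>1.
D vs M: I: 9>5, II: 4>0, III: 7>1, IV: 4>3.
D strictly beats every other strategy against every opponent action, so it is strictly dominant.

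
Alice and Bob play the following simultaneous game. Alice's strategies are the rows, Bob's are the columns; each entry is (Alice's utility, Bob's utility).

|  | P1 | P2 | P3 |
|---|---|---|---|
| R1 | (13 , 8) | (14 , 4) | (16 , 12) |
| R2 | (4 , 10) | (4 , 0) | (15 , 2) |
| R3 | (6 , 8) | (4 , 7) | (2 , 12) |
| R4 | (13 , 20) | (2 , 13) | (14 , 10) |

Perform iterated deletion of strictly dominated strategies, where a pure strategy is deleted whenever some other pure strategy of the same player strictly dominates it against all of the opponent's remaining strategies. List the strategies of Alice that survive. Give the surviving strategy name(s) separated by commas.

Alice's strategy R2 is strictly dominated by R1 (P1: 13>4, P2: 14>4, P3: 16>15) and is removed.
Row R3 is eliminated: R1 beats it against every remaining column (P1: 13>6, P2: 14>4, P3: 16>2).
For Bob, P1 strictly dominates P2 on the remaining rows (R1: 8>4, R4: 20>13); eliminate P2.
Among the remaining strategies, none is strictly dominated by another pure strategy of the same player, so the elimination stops.
Surviving strategies — Alice: {R1, R4}; Bob: {P1, P3}.

R1, R4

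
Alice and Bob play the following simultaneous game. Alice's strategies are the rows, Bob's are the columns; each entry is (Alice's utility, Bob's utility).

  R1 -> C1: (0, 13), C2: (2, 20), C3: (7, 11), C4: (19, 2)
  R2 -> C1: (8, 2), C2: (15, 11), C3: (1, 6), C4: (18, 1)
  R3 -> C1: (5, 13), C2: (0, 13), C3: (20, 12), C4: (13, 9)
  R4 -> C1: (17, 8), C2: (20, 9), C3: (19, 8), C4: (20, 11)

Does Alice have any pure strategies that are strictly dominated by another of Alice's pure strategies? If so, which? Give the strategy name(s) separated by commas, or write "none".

R4 strictly dominates R1 — C1: 17>0, C2: 20>2, C3: 19>7, C4: 20>19.
R2 is strictly dominated by R4 (C1: 17>8, C2: 20>15, C3: 19>1, C4: 20>18).
R3 is not dominated — it holds its own against R1 at C1 (5>0); R2 at C3 (20>1); R4 at C3 (20>19).
R4 is not dominated — it holds its own against R1 at C1 (17>0); R2 at C1 (17>8); R3 at C1 (17>5).

R1, R2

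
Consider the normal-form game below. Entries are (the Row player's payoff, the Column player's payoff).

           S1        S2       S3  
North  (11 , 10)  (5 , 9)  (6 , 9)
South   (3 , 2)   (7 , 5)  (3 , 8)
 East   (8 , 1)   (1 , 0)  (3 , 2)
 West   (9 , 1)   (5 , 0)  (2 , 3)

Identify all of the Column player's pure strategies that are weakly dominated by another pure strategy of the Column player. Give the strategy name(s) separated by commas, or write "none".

Nothing dominates S1: S2 at North (10>9); S3 at North (10>9).
S3 weakly dominates S2 — North: 9=9, South: 8>5, East: 2>0, West: 3>0.
Nothing dominates S3: S1 at South (8>2); S2 at South (8>5).

S2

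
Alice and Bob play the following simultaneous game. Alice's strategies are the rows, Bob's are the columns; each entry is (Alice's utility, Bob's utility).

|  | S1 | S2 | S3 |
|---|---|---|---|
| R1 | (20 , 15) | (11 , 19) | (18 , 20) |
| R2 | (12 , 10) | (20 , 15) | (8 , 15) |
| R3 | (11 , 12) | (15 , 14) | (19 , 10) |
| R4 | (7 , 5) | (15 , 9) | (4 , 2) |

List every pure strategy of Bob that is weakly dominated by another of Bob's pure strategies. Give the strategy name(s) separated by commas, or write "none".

S1

S1: dominated, since S2 does at least as well everywhere (R1: 19>15, R2: 15>10, R3: 14>12, R4: 9>5).
S2: no other strategy beats it everywhere (S1 at R1 (19>15); S3 at R3 (14>10)).
Nothing dominates S3: S1 at R1 (20>15); S2 at R1 (20>19).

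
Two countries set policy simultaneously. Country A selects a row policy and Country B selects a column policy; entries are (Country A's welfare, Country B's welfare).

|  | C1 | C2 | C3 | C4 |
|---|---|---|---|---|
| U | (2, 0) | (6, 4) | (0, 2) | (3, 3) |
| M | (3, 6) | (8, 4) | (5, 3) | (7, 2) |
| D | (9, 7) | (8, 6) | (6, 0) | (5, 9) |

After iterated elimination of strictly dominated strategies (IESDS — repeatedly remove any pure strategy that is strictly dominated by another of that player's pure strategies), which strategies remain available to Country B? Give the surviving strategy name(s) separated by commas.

C1, C4

Row U is eliminated: M beats it against every remaining column (C1: 3>2, C2: 8>6, C3: 5>0, C4: 7>3).
Country B's strategy C2 is strictly dominated by C1 (M: 6>4, D: 7>6) and is removed.
For Country B, C1 strictly dominates C3 on the remaining rows (M: 6>3, D: 7>0); eliminate C3.
Among the remaining strategies, none is strictly dominated by another pure strategy of the same player, so the elimination stops.
Surviving strategies — Country A: {M, D}; Country B: {C1, C4}.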